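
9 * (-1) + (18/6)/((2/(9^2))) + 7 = 239/2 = 119.50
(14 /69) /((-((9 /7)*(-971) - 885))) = 49 /515223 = 0.00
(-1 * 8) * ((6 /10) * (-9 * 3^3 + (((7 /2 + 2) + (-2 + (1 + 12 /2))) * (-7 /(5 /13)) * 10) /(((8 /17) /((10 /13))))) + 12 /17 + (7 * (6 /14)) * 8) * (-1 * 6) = -8141004 /85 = -95776.52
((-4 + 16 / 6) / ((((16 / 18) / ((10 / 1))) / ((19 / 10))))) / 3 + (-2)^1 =-23 / 2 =-11.50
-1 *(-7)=7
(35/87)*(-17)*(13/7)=-1105/87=-12.70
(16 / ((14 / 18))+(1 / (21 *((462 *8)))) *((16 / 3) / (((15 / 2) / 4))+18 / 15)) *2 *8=10264346 / 31185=329.14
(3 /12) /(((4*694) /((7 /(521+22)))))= 7 /6029472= 0.00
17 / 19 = 0.89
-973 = -973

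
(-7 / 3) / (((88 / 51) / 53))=-6307 / 88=-71.67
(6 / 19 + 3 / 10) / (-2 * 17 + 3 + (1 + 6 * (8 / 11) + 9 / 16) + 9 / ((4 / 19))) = 3432 / 98515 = 0.03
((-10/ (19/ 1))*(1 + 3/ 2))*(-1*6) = 150/ 19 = 7.89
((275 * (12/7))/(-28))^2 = 680625/2401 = 283.48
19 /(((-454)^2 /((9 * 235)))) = 40185 /206116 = 0.19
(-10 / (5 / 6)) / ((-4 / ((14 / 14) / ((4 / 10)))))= 15 / 2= 7.50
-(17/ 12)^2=-2.01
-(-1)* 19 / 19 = 1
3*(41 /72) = 41 /24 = 1.71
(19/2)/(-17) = -19/34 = -0.56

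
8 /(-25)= -8 /25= -0.32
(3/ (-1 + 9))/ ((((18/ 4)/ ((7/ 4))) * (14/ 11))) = 11/ 96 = 0.11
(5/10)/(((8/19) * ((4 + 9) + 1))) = 19/224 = 0.08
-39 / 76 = -0.51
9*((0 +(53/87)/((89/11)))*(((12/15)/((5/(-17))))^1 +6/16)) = -820281/516200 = -1.59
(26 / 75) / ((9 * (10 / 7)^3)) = 4459 / 337500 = 0.01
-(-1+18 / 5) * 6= -78 / 5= -15.60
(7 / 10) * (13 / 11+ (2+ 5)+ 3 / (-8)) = 4809 / 880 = 5.46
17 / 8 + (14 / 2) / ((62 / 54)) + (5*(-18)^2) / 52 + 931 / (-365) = 43334111 / 1176760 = 36.82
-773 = -773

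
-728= -728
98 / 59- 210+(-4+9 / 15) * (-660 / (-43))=-260.53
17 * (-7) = -119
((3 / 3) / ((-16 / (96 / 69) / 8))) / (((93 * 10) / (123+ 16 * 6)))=-584 / 3565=-0.16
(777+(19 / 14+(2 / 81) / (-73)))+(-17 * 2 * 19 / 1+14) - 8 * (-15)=22049549 / 82782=266.36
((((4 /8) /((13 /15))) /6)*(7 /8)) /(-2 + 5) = 35 /1248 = 0.03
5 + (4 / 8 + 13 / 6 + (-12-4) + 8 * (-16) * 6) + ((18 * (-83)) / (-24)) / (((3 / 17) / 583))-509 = 2452415 / 12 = 204367.92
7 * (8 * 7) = 392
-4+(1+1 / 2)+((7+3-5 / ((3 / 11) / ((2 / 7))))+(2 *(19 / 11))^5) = 3343176901 / 6764142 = 494.25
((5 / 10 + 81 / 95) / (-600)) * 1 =-257 / 114000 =-0.00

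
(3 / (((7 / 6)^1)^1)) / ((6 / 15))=45 / 7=6.43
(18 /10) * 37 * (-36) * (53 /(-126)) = 35298 /35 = 1008.51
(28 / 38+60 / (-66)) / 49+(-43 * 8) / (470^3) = -467643863 / 132906417875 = -0.00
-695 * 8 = -5560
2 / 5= 0.40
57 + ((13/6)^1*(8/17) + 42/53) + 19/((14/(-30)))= 342428/18921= 18.10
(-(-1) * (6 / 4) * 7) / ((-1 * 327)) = -7 / 218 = -0.03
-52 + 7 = -45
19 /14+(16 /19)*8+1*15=23.09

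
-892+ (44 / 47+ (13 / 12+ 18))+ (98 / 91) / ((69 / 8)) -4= -49233597 / 56212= -875.86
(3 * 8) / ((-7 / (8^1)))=-192 / 7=-27.43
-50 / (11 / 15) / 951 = -250 / 3487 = -0.07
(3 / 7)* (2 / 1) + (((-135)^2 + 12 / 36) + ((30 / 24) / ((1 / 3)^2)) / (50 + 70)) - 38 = 12222527 / 672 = 18188.28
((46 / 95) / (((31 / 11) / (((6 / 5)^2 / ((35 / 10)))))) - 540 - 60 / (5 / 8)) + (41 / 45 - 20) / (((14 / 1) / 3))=-1979101183 / 3092250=-640.02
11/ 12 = 0.92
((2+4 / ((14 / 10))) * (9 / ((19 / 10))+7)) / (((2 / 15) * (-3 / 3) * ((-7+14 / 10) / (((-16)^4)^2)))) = 305291644108800 / 931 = 327917985079.27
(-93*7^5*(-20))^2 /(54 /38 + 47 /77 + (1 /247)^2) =4590826926855966997200 /9543169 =481058957130065.18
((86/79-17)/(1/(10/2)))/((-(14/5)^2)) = 157125/15484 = 10.15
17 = 17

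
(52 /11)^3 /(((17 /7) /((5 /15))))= 984256 /67881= 14.50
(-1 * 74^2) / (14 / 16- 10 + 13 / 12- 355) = 15.08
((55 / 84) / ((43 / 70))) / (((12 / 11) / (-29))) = -87725 / 3096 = -28.33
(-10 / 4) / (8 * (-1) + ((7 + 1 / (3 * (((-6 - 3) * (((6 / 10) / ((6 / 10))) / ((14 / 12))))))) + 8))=-405 / 1127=-0.36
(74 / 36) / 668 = 37 / 12024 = 0.00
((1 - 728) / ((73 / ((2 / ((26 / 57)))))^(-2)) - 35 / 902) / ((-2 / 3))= 590572821869 / 1953732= 302279.34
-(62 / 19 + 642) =-12260 / 19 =-645.26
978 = 978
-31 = -31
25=25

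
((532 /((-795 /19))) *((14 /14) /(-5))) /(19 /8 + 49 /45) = 242592 /330455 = 0.73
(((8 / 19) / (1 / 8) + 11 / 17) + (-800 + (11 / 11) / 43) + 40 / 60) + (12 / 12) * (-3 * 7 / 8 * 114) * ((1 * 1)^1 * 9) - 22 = -585095447 / 166668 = -3510.54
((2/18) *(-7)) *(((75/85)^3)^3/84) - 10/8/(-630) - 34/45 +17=539356582216103/33204605419160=16.24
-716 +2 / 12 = -4295 / 6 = -715.83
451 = 451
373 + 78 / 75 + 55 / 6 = 57481 / 150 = 383.21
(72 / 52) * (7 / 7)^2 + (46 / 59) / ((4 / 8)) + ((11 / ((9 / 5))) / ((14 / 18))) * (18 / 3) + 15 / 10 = 553939 / 10738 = 51.59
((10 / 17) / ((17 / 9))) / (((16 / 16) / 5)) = 450 / 289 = 1.56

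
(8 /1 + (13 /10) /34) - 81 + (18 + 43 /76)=-175699 /3230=-54.40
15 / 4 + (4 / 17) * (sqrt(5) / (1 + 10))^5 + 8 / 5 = 100 * sqrt(5) / 2737867 + 107 / 20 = 5.35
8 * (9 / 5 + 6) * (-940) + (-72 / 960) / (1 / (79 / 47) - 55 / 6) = -4766385849 / 81260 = -58655.99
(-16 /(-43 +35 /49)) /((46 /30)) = 210 /851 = 0.25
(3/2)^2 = 9/4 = 2.25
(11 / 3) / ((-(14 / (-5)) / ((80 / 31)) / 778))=2629.19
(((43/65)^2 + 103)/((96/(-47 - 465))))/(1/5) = -6992384/2535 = -2758.34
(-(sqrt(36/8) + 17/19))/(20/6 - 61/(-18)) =-27 * sqrt(2)/121 - 306/2299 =-0.45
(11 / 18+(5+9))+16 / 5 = 1603 / 90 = 17.81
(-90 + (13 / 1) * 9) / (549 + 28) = 27 / 577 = 0.05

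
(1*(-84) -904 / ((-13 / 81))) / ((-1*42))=-12022 / 91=-132.11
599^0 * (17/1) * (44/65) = 748/65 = 11.51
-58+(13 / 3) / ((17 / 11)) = -55.20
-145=-145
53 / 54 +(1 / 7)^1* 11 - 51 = -18313 / 378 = -48.45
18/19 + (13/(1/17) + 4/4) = 4236/19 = 222.95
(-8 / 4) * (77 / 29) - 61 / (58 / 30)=-1069 / 29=-36.86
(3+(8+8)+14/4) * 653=14692.50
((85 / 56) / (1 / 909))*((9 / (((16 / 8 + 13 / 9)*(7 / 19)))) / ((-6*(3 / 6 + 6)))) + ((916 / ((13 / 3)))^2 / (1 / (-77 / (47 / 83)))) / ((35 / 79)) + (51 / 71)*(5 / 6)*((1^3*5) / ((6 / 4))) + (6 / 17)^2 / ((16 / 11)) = -407440702619120957597 / 29708434970760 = -13714647.14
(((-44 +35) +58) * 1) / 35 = 7 / 5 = 1.40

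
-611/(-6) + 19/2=334/3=111.33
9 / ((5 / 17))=30.60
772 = 772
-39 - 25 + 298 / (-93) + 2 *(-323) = -66328 / 93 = -713.20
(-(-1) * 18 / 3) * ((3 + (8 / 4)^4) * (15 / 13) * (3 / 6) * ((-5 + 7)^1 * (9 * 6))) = 92340 / 13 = 7103.08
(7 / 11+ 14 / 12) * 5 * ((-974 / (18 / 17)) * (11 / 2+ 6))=-113298115 / 1188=-95368.78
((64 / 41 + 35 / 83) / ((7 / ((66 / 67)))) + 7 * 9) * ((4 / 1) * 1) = 403974972 / 1596007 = 253.12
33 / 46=0.72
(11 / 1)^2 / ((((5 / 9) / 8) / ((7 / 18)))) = 3388 / 5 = 677.60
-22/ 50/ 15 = -11/ 375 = -0.03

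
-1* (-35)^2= -1225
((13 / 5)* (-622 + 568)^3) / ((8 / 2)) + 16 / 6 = -1535234 / 15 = -102348.93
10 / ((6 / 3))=5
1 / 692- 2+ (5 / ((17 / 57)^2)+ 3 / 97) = 1052259705 / 19398836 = 54.24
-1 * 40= -40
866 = 866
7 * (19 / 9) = 133 / 9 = 14.78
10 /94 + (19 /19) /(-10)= 3 /470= 0.01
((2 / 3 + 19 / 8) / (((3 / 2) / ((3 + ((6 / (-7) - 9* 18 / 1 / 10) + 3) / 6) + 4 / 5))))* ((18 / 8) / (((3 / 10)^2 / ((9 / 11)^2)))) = 167535 / 3388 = 49.45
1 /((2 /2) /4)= 4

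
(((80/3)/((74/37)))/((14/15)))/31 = 100/217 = 0.46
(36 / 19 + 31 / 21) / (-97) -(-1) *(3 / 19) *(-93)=-569668 / 38703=-14.72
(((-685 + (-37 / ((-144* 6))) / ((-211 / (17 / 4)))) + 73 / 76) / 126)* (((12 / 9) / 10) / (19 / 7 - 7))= 9477449999 / 56113171200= 0.17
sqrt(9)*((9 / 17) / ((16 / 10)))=135 / 136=0.99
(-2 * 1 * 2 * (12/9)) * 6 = -32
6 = 6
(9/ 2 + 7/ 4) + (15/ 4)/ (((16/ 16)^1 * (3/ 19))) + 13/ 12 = 373/ 12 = 31.08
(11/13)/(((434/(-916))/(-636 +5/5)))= 3199130/2821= 1134.04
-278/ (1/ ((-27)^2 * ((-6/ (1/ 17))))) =20671524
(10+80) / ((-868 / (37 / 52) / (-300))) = 124875 / 5642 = 22.13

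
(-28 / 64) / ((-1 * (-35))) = -0.01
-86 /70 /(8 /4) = -0.61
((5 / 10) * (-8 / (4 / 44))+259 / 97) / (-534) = 0.08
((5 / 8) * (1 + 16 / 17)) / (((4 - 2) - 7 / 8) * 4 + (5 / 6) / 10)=9 / 34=0.26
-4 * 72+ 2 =-286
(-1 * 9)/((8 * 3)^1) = -3/8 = -0.38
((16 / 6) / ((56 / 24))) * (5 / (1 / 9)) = 360 / 7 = 51.43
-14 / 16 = -7 / 8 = -0.88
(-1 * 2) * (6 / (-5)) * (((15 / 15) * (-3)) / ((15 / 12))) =-144 / 25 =-5.76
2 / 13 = 0.15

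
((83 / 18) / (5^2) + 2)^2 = 966289 / 202500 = 4.77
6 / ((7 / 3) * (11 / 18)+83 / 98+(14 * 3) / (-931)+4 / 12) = 75411 / 32189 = 2.34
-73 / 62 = -1.18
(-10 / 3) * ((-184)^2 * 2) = -677120 / 3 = -225706.67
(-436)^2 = 190096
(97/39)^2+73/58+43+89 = 12301531/88218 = 139.44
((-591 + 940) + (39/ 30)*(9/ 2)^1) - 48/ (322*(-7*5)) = 1599683/ 4508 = 354.85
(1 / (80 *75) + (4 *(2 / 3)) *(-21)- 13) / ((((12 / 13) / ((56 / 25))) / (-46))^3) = 15183327804398572 / 158203125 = 95973627.60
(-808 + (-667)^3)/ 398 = -296741771/ 398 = -745582.34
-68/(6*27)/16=-17/648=-0.03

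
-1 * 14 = -14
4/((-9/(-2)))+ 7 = 71/9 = 7.89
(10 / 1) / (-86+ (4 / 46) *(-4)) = -115 / 993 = -0.12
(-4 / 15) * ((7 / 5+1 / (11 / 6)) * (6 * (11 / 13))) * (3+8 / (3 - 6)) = -856 / 975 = -0.88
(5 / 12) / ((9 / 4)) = 5 / 27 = 0.19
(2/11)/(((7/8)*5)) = 16/385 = 0.04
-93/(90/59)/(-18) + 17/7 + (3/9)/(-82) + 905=141157573/154980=910.81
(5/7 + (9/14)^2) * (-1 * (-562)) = 62101/98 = 633.68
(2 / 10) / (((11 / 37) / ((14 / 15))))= 518 / 825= 0.63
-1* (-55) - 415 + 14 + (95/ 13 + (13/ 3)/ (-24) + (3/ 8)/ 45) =-792943/ 2340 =-338.86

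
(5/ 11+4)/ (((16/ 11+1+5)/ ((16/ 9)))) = 392/ 369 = 1.06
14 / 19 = 0.74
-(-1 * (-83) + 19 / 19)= -84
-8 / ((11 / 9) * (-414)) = 4 / 253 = 0.02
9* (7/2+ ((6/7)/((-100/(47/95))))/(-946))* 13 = 12880634247/31454500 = 409.50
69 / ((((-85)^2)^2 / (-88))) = -6072 / 52200625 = -0.00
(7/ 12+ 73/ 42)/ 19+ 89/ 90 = 26599/ 23940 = 1.11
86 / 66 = 43 / 33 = 1.30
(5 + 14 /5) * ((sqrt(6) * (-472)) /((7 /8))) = -147264 * sqrt(6) /35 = -10306.33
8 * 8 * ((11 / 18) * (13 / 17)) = 4576 / 153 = 29.91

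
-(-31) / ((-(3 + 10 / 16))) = -248 / 29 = -8.55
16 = 16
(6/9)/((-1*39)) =-2/117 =-0.02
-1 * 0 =0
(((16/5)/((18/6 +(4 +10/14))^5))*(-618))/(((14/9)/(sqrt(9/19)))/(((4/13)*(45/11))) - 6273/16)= 0.00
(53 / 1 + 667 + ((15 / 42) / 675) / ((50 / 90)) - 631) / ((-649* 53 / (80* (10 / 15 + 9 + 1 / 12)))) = -2429726 / 1203895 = -2.02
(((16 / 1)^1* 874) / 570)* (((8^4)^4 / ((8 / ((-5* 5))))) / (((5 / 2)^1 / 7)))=-181269885001662464 / 3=-60423295000554154.67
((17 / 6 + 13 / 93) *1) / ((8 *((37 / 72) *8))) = 1659 / 18352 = 0.09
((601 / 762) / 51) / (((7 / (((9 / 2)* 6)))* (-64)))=-1803 / 1934464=-0.00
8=8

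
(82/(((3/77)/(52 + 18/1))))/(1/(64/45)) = 5657344/27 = 209531.26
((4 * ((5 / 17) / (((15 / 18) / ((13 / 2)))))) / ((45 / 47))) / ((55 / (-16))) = -39104 / 14025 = -2.79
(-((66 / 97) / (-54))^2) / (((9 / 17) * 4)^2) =-34969 / 987719184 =-0.00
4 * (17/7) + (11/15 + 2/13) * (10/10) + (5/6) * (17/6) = 212327/16380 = 12.96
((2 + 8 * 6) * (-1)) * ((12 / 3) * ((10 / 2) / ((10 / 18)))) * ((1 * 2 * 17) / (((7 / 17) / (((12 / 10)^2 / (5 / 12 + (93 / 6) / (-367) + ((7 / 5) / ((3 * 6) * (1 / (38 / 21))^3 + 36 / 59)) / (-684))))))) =-584443340485182720 / 1020938837947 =-572456.76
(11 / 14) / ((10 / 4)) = 11 / 35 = 0.31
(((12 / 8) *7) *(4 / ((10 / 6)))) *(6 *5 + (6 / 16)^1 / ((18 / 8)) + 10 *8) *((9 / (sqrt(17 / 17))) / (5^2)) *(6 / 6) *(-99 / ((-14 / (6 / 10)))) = 5300559 / 1250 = 4240.45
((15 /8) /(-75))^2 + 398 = 398.00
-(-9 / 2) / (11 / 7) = 63 / 22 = 2.86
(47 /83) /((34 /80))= 1880 /1411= 1.33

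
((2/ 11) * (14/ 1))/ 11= 28/ 121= 0.23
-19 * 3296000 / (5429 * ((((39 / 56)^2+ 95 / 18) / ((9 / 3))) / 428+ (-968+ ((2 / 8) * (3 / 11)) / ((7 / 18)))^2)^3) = -5280167218313378183714158720057344000 / 376189668071428739292609351188887249595531205886181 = -0.00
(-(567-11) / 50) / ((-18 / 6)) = 278 / 75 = 3.71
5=5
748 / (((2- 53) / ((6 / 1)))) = -88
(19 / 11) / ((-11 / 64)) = -1216 / 121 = -10.05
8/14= 4/7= 0.57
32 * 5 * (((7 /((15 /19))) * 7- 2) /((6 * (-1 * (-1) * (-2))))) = -7208 /9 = -800.89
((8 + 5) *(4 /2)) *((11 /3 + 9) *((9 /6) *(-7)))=-3458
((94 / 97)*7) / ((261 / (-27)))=-1974 / 2813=-0.70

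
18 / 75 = 6 / 25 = 0.24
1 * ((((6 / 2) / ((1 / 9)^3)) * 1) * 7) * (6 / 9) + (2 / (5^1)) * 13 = 10211.20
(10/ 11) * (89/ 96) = 445/ 528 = 0.84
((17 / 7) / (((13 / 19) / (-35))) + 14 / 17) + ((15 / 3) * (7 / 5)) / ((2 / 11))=-37529 / 442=-84.91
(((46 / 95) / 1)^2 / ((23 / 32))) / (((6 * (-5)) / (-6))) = 2944 / 45125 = 0.07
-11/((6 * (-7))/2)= 11/21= 0.52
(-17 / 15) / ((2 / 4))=-34 / 15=-2.27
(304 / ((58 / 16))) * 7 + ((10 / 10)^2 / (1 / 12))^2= 21200 / 29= 731.03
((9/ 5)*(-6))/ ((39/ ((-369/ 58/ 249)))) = 1107/ 156455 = 0.01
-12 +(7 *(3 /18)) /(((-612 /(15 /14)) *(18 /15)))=-176281 /14688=-12.00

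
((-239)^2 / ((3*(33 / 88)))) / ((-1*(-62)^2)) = -114242 / 8649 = -13.21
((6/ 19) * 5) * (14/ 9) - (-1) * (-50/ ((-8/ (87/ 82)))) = 169895/ 18696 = 9.09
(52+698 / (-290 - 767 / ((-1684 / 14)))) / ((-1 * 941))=-11830456 / 224721151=-0.05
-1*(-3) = 3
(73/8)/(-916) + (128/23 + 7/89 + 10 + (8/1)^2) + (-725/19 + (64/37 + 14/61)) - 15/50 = 138736518481303/3216314196640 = 43.14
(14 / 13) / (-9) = -14 / 117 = -0.12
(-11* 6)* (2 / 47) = -132 / 47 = -2.81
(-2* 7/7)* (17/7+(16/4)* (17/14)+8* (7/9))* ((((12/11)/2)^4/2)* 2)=-2.39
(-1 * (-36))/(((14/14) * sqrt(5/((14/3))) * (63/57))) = 76 * sqrt(210)/35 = 31.47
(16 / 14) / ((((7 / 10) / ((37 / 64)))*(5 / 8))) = 74 / 49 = 1.51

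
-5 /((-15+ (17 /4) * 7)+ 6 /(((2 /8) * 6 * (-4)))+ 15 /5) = -20 /67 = -0.30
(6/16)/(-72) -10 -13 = -4417/192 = -23.01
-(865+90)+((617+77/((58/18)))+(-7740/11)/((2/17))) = -2008109/319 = -6295.01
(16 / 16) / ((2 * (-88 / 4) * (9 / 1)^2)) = -1 / 3564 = -0.00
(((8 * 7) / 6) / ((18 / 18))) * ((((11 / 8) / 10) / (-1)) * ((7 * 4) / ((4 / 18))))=-1617 / 10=-161.70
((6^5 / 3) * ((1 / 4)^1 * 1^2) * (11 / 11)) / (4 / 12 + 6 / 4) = 3888 / 11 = 353.45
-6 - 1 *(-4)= -2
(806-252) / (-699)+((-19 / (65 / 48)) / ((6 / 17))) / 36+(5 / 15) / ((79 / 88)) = -16427012 / 10768095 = -1.53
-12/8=-3/2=-1.50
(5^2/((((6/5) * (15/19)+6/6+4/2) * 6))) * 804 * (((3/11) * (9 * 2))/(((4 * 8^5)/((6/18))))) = 3819/360448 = 0.01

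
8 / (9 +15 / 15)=4 / 5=0.80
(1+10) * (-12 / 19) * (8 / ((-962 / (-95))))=-2640 / 481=-5.49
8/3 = 2.67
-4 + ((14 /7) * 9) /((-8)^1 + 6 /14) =-338 /53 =-6.38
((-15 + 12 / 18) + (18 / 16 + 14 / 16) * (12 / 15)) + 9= -56 / 15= -3.73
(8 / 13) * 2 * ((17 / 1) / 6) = 136 / 39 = 3.49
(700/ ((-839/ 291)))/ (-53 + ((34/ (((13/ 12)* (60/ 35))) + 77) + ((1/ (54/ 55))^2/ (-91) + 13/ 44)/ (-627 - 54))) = -5.74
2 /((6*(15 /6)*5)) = 2 /75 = 0.03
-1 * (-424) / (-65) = -424 / 65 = -6.52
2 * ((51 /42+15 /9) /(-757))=-121 /15897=-0.01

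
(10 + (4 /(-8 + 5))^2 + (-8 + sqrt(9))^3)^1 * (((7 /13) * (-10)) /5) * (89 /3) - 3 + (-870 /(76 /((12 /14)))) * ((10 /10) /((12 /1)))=674753687 /186732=3613.49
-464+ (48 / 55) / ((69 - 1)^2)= -7375277 / 15895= -464.00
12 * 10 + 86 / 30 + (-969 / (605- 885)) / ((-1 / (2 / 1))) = 48697 / 420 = 115.95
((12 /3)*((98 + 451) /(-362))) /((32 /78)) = -21411 /1448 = -14.79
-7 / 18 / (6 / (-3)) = 7 / 36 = 0.19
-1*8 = -8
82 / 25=3.28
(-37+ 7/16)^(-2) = 256/342225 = 0.00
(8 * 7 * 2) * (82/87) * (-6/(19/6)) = -110208/551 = -200.01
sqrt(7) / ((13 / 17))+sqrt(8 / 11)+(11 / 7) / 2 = 11 / 14+2 * sqrt(22) / 11+17 * sqrt(7) / 13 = 5.10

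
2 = 2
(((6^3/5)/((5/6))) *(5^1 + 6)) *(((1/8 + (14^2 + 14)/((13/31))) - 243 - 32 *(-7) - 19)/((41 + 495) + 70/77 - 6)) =471829941/949000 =497.19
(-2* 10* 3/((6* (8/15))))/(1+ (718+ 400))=-25/1492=-0.02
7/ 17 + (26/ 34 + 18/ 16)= 313/ 136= 2.30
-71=-71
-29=-29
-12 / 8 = -3 / 2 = -1.50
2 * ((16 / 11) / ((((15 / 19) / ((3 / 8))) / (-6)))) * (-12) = 5472 / 55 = 99.49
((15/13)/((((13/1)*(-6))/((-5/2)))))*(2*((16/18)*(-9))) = -100/169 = -0.59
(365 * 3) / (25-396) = -1095 / 371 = -2.95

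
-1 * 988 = -988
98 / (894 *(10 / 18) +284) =147 / 1171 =0.13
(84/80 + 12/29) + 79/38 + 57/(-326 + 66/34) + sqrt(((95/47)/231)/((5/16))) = 4 * sqrt(206283)/10857 + 204398489/60709180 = 3.53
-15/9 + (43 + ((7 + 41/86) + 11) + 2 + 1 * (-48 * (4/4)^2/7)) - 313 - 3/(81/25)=-4209347/16254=-258.97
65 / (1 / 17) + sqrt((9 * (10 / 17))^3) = 270 * sqrt(170) / 289 + 1105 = 1117.18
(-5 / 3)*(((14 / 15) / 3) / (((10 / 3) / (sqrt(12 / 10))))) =-7*sqrt(30) / 225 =-0.17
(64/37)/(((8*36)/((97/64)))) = 0.01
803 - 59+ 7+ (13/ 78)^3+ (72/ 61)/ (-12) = 9893941/ 13176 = 750.91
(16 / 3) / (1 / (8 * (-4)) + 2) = 512 / 189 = 2.71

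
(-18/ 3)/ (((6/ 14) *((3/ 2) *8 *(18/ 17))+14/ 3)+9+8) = -2142/ 9679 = -0.22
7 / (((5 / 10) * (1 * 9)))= 14 / 9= 1.56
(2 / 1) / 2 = 1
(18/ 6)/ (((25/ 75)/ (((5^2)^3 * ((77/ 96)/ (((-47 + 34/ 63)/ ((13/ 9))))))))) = -328453125/ 93664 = -3506.72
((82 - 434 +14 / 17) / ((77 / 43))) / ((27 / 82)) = -7016740 / 11781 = -595.60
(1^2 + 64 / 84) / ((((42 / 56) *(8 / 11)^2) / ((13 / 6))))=58201 / 6048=9.62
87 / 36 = 29 / 12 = 2.42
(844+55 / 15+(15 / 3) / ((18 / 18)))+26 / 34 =43525 / 51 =853.43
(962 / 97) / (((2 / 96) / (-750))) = -357030.93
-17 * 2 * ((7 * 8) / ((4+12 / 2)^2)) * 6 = -2856 / 25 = -114.24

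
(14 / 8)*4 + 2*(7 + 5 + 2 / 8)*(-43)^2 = 90615 / 2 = 45307.50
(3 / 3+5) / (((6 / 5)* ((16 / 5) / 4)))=6.25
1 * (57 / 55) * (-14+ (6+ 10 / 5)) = -342 / 55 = -6.22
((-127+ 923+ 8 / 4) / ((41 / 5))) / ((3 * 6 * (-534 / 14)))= -4655 / 32841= -0.14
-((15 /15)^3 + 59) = -60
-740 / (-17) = 740 / 17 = 43.53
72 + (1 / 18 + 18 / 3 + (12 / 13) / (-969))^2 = 620725137289 / 5712638724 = 108.66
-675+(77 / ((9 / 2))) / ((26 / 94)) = -613.14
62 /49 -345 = -16843 /49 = -343.73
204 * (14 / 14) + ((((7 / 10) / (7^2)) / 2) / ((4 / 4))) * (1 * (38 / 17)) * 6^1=121437 / 595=204.10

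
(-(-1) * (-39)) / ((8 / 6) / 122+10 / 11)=-78507 / 1852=-42.39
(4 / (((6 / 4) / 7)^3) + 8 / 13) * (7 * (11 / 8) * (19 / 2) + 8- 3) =27562609 / 702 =39262.98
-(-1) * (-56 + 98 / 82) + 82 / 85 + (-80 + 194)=209657 / 3485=60.16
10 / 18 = 5 / 9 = 0.56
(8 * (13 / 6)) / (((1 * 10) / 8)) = 208 / 15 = 13.87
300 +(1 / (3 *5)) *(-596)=3904 / 15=260.27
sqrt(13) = 3.61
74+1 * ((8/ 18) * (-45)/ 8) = 143/ 2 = 71.50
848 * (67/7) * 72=4090752/7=584393.14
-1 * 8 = -8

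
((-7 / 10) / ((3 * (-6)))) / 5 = 7 / 900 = 0.01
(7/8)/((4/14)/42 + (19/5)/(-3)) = -5145/7408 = -0.69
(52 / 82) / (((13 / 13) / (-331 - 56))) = -10062 / 41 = -245.41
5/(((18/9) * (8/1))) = 5/16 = 0.31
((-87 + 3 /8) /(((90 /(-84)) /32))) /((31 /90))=232848 /31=7511.23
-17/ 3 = -5.67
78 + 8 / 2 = 82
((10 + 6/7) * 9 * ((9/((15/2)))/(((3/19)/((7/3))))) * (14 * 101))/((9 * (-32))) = -255227/30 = -8507.57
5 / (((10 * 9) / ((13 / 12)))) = 13 / 216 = 0.06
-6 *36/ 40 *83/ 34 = -2241/ 170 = -13.18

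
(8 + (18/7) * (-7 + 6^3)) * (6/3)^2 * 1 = 15272/7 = 2181.71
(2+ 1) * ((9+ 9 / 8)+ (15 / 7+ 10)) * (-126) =-33669 / 4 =-8417.25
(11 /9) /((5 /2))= 0.49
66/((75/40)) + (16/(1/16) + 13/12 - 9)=16997/60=283.28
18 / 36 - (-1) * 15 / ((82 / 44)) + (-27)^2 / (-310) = 6.20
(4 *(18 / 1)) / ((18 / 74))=296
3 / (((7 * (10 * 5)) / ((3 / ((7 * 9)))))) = 1 / 2450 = 0.00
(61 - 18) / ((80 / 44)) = 473 / 20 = 23.65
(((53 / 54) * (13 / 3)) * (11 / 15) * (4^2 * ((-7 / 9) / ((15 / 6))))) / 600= -106106 / 4100625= -0.03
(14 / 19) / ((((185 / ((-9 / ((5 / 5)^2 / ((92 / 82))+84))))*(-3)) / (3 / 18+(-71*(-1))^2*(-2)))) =-19478102 / 13726075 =-1.42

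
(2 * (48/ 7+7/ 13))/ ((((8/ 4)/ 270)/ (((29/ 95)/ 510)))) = 175653/ 146965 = 1.20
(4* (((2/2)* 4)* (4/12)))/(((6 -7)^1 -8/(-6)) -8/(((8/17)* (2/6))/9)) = -0.01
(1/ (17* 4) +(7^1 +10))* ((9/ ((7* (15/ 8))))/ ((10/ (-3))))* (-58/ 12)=100659/ 5950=16.92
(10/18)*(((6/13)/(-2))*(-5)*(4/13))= 100/507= 0.20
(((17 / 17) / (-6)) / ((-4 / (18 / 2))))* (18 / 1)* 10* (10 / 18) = 75 / 2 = 37.50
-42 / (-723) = 14 / 241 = 0.06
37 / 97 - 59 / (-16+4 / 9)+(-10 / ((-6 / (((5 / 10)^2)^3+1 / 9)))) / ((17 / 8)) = 53277841 / 12466440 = 4.27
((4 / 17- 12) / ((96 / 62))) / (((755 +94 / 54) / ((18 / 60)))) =-4185 / 1389376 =-0.00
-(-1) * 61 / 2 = 61 / 2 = 30.50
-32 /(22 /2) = -32 /11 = -2.91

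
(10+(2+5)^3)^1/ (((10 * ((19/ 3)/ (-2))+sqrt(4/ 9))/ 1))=-353/ 31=-11.39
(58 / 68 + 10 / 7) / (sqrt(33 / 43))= 181 * sqrt(1419) / 2618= 2.60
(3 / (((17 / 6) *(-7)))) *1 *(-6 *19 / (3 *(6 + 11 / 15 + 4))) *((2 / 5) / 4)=1026 / 19159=0.05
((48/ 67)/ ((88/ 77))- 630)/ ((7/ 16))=-96384/ 67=-1438.57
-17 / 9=-1.89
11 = 11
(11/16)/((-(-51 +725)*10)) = -11/107840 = -0.00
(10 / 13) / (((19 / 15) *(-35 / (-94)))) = 2820 / 1729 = 1.63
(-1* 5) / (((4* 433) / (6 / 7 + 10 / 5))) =-25 / 3031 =-0.01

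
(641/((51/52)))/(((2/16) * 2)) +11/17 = 133361/51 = 2614.92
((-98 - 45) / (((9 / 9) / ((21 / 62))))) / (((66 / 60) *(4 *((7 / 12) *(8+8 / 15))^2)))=-394875 / 888832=-0.44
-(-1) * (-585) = -585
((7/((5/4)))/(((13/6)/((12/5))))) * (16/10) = 16128/1625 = 9.92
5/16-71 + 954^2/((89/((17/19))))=245639031/27056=9078.91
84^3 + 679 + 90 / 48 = 4747079 / 8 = 593384.88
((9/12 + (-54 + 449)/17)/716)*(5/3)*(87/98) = 33785/681632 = 0.05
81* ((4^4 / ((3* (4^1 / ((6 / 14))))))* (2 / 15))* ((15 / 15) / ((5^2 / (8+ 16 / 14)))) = 221184 / 6125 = 36.11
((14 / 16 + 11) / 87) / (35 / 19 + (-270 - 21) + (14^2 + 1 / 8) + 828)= 361 / 1943841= 0.00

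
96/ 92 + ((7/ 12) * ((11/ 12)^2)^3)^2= 34351051929737303/ 29530124684623872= 1.16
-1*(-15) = 15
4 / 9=0.44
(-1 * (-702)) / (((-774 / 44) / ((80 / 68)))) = -34320 / 731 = -46.95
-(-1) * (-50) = -50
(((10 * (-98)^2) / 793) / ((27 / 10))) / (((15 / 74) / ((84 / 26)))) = 198994880 / 278343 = 714.93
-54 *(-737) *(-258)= -10267884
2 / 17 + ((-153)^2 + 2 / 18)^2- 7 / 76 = 57347881422881 / 104652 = 547986483.04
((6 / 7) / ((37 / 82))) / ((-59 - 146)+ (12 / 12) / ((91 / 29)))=-3198 / 344581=-0.01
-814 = -814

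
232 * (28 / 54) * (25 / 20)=4060 / 27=150.37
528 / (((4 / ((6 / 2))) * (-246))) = -66 / 41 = -1.61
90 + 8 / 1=98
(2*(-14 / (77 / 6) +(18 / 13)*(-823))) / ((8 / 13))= -81555 / 22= -3707.05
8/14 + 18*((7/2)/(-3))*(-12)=1768/7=252.57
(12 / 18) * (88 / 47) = 176 / 141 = 1.25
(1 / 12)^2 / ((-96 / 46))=-23 / 6912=-0.00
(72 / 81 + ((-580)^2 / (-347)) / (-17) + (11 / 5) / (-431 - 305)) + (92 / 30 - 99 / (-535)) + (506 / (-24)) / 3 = 1131728560381 / 20905112160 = 54.14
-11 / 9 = -1.22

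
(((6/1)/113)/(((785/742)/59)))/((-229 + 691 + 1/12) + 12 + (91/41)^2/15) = 1766179632/282964035743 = 0.01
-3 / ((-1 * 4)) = 3 / 4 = 0.75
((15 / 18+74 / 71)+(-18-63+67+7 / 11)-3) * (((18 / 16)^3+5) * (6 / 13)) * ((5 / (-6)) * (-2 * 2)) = -7807465 / 54528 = -143.18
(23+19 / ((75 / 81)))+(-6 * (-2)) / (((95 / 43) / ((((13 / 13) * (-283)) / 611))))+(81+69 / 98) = 3490075871 / 28442050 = 122.71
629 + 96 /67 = 42239 /67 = 630.43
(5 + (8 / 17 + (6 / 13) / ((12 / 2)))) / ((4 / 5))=3065 / 442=6.93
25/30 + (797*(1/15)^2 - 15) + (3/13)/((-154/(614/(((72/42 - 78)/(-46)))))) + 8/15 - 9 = -112515107/5727150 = -19.65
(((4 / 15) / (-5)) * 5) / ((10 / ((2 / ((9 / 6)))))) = -8 / 225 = -0.04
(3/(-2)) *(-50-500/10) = 150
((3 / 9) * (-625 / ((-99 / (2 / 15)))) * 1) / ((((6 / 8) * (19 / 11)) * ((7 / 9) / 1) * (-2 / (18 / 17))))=-0.15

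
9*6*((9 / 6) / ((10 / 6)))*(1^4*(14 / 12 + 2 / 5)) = 3807 / 50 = 76.14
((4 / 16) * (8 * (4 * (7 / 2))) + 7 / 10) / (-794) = -287 / 7940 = -0.04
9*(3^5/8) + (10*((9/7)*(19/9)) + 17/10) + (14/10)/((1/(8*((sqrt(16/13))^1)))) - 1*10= 224*sqrt(13)/65 + 81821/280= 304.64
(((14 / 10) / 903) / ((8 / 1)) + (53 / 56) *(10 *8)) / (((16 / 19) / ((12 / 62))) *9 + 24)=51961333 / 43344000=1.20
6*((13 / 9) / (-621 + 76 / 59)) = -1534 / 109689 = -0.01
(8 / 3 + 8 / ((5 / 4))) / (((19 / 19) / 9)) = 408 / 5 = 81.60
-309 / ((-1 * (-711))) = -103 / 237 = -0.43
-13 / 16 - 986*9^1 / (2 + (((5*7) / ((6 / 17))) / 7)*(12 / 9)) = -320075 / 752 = -425.63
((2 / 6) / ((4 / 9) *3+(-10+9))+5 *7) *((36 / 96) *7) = 189 / 2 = 94.50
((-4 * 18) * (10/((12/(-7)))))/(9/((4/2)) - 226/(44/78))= -88/83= -1.06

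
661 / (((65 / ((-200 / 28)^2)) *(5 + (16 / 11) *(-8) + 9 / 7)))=-908875 / 9373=-96.97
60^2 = 3600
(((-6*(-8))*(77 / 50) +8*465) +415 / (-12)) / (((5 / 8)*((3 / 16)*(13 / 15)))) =36089632 / 975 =37015.01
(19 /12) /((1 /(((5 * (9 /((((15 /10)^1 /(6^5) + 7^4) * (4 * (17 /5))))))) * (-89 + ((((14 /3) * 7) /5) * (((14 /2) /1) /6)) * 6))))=-3995244 /42319069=-0.09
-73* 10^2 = -7300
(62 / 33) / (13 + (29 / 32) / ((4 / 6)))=3968 / 30327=0.13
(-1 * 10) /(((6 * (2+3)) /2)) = -2 /3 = -0.67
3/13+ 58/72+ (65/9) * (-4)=-4345/156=-27.85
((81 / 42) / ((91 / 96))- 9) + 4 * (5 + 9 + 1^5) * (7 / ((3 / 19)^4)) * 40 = 464880951401 / 17199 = 27029533.78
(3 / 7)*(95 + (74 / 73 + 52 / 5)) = 116523 / 2555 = 45.61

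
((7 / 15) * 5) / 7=0.33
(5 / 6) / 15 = 1 / 18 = 0.06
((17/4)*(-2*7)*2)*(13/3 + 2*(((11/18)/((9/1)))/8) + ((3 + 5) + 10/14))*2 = -1007437/324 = -3109.37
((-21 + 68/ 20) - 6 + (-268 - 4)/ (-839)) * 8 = -781136/ 4195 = -186.21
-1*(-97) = 97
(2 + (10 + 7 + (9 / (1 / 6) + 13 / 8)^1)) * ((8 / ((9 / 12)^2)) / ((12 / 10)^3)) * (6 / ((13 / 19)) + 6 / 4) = 2213875 / 351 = 6307.34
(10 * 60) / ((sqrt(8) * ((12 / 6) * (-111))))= -0.96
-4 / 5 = -0.80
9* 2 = 18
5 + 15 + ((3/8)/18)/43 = 41281/2064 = 20.00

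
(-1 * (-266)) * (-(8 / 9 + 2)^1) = -6916 / 9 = -768.44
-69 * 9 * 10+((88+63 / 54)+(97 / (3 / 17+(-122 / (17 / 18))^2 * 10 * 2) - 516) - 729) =-1420845196049 / 192896742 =-7365.83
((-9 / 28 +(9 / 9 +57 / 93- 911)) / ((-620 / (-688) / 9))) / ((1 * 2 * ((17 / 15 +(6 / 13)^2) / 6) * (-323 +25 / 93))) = 32427612009 / 516953458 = 62.73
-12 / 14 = -6 / 7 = -0.86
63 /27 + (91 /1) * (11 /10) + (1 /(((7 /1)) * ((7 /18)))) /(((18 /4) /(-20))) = 148177 /1470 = 100.80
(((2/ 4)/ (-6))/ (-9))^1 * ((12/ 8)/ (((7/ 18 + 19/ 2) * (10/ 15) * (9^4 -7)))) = 3/ 9332896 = 0.00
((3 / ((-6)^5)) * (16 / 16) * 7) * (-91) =637 / 2592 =0.25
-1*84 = -84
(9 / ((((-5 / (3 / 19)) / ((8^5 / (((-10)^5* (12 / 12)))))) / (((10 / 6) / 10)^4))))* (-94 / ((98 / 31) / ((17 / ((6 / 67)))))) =-53104736 / 130921875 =-0.41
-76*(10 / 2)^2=-1900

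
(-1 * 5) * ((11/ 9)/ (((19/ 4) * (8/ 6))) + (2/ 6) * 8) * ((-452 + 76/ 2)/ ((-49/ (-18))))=2024460/ 931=2174.50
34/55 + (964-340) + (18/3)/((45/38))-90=89048/165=539.68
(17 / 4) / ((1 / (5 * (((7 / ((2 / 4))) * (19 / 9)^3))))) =4081105 / 1458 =2799.11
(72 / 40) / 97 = 9 / 485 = 0.02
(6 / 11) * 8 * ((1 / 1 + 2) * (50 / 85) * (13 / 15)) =1248 / 187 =6.67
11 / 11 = 1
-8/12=-2/3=-0.67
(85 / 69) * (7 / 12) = 595 / 828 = 0.72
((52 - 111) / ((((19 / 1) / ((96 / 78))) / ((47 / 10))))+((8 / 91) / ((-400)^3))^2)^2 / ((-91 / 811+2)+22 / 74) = 327250139734272401230023099642333866670277509 / 2216171681748484096000000000000000000000000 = 147.66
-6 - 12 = -18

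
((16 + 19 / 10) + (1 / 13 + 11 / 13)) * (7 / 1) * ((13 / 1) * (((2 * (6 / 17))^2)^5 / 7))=75755895128064 / 10079969502245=7.52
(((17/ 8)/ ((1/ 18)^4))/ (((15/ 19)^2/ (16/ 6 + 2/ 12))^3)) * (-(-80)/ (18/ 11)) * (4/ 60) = 86445018594022/ 1265625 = 68302236.91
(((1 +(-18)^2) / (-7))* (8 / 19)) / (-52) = 50 / 133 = 0.38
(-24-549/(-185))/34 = -3891/6290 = -0.62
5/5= 1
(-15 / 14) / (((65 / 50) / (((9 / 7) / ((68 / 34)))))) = -675 / 1274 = -0.53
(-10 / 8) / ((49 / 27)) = -0.69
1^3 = 1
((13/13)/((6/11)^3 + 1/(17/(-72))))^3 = -11584597005883/782757789696000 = -0.01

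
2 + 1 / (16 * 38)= 1217 / 608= 2.00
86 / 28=43 / 14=3.07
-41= -41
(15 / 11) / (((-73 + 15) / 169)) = -2535 / 638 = -3.97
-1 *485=-485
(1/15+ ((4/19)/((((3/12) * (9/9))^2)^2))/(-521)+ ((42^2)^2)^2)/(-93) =-1437728581687824299/13809105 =-104114537595.87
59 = 59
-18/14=-9/7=-1.29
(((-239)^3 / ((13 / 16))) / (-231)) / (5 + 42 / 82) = 4477829432 / 339339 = 13195.74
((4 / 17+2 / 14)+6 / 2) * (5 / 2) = 1005 / 119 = 8.45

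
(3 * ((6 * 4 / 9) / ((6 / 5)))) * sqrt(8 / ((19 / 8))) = 160 * sqrt(19) / 57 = 12.24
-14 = -14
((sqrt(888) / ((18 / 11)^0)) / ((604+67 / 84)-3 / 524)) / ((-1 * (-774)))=1834 * sqrt(222) / 429255885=0.00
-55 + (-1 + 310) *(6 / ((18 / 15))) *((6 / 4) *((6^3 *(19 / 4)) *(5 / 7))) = 11888390 / 7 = 1698341.43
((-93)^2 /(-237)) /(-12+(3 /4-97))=11532 /34207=0.34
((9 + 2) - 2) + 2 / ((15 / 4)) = 143 / 15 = 9.53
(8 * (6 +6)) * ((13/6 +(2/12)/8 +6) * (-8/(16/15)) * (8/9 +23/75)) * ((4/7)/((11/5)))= -140956/77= -1830.60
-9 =-9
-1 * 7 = -7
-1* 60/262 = -30/131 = -0.23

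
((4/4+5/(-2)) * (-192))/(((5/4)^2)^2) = 73728/625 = 117.96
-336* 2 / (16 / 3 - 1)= -155.08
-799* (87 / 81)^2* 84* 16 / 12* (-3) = 75259408 / 243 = 309709.50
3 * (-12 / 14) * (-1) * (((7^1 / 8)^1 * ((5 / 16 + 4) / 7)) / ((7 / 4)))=621 / 784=0.79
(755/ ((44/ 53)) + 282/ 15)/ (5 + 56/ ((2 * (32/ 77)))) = 408422/ 31845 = 12.83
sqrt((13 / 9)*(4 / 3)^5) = 32*sqrt(39) / 81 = 2.47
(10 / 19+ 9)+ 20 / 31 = 5991 / 589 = 10.17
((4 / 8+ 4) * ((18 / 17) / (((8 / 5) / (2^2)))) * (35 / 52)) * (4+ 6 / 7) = 2025 / 52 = 38.94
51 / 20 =2.55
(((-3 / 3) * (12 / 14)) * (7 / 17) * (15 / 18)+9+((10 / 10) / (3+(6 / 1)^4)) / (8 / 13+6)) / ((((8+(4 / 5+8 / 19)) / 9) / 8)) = 67.98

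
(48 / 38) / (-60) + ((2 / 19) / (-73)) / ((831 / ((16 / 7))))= -849442 / 40340895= -0.02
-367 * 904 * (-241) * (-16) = -1279297408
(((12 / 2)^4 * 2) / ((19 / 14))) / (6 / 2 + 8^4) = 36288 / 77881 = 0.47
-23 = -23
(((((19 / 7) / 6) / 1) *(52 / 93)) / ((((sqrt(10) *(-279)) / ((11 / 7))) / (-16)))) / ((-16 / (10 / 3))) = -5434 *sqrt(10) / 11442627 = -0.00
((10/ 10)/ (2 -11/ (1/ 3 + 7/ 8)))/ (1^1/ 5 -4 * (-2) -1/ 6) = -435/ 24823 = -0.02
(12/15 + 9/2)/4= 53/40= 1.32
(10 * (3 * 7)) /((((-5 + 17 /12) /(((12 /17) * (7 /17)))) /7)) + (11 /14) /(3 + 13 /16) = -631617944 /5306329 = -119.03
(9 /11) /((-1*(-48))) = 3 /176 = 0.02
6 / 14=3 / 7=0.43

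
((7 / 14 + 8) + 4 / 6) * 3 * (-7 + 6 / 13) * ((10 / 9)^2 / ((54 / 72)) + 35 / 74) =-178140875 / 467532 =-381.02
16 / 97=0.16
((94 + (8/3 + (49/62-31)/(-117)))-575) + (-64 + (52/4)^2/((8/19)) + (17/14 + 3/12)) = -28280471/203112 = -139.24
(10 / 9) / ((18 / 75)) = 125 / 27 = 4.63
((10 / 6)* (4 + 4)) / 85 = 8 / 51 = 0.16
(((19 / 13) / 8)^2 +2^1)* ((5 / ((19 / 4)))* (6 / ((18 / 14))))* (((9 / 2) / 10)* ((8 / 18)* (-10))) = -256585 / 12844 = -19.98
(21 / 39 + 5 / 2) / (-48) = -79 / 1248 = -0.06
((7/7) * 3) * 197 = 591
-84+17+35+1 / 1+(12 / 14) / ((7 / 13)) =-1441 / 49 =-29.41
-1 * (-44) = 44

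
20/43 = 0.47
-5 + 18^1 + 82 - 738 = -643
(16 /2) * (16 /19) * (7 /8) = 112 /19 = 5.89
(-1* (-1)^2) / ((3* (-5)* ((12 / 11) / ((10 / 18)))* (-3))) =-0.01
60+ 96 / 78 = 61.23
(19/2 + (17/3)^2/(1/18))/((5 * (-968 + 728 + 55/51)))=-2397/4874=-0.49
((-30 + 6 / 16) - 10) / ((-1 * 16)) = 317 / 128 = 2.48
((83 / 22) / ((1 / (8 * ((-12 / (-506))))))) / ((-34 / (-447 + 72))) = 373500 / 47311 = 7.89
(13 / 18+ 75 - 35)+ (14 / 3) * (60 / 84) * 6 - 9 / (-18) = 551 / 9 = 61.22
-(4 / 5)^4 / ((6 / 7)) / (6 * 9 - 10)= -224 / 20625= -0.01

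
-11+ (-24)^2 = 565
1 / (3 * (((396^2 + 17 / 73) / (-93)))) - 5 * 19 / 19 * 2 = -114478113 / 11447585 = -10.00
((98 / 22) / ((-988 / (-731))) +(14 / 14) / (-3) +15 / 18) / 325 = 41253 / 3532100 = 0.01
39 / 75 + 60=1513 / 25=60.52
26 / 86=13 / 43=0.30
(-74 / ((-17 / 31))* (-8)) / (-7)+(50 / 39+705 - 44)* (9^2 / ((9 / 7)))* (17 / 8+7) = 4713815591 / 12376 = 380883.61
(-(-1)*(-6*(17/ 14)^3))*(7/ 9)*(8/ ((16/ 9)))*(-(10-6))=14739/ 98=150.40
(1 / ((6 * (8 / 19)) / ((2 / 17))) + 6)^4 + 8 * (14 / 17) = 37223041050577 / 27710263296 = 1343.29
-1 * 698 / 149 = -698 / 149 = -4.68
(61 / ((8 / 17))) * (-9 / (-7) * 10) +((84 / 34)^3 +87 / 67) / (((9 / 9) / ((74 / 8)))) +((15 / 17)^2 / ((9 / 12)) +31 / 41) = 171929961689 / 94472077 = 1819.90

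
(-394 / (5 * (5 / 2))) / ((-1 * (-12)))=-197 / 75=-2.63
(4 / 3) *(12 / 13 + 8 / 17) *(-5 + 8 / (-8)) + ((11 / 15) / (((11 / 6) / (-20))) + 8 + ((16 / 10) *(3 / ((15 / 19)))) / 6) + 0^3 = -168004 / 16575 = -10.14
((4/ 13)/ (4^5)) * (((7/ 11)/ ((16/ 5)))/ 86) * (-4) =-35/ 12593152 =-0.00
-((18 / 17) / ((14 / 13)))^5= -21924480357 / 23863536599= -0.92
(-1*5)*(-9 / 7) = 45 / 7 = 6.43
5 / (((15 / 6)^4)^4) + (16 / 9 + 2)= 1037598246074 / 274658203125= 3.78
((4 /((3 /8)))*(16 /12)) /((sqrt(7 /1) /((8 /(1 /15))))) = 5120*sqrt(7) /21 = 645.06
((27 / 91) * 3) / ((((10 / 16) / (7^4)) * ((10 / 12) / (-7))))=-9335088 / 325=-28723.35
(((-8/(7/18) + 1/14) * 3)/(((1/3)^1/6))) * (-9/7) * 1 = 9963/7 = 1423.29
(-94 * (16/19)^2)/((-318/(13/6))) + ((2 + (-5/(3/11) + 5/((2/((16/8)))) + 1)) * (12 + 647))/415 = -1140147851/71461755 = -15.95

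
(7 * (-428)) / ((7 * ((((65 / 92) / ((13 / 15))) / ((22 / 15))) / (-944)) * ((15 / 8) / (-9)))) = -6542086144 / 1875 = -3489112.61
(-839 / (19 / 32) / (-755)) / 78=13424 / 559455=0.02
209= 209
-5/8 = -0.62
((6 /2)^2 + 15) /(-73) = -24 /73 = -0.33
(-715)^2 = 511225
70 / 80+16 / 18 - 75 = -5273 / 72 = -73.24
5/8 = 0.62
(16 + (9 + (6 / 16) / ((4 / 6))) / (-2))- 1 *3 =263 / 32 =8.22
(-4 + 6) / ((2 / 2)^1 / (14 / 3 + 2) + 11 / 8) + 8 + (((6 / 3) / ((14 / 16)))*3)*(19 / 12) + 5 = 10747 / 427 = 25.17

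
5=5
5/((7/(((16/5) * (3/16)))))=0.43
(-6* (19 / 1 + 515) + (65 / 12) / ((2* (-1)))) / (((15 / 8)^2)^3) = -2521858048 / 34171875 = -73.80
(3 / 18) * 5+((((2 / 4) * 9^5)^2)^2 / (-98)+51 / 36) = -12157665459056925273 / 1568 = -7753613175418957.44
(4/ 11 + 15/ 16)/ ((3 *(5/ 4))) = 229/ 660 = 0.35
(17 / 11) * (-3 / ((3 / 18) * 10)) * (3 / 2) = -459 / 110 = -4.17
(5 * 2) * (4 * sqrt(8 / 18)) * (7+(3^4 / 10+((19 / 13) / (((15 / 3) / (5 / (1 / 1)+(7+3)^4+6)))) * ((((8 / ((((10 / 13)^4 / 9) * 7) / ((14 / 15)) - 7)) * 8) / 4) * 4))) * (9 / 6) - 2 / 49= -31435000647758 / 28164269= -1116130.54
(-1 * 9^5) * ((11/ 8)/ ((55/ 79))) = -4664871/ 40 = -116621.78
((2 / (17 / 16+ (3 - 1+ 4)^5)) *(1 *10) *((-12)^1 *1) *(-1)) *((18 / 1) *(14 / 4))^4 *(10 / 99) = 67212633600 / 1368763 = 49104.65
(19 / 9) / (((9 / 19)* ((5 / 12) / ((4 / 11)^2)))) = 1.41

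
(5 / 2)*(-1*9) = -45 / 2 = -22.50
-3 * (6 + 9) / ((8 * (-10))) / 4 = 9 / 64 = 0.14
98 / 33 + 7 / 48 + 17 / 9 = 7927 / 1584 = 5.00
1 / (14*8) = 1 / 112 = 0.01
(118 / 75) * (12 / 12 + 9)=236 / 15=15.73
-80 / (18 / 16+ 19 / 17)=-2176 / 61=-35.67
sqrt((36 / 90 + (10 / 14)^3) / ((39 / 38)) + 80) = sqrt(819093730) / 3185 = 8.99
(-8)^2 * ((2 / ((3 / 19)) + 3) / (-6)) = -1504 / 9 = -167.11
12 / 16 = 3 / 4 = 0.75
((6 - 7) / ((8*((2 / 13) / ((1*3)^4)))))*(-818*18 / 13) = 298161 / 4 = 74540.25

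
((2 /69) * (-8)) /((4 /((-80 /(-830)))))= -32 /5727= -0.01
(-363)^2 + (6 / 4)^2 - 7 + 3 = 527069 / 4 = 131767.25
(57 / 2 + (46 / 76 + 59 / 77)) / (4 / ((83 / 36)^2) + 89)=301063078 / 904580215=0.33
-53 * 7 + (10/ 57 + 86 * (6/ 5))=-76273/ 285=-267.62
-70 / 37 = -1.89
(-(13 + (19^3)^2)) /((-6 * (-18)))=-23522947 /54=-435610.13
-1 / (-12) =1 / 12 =0.08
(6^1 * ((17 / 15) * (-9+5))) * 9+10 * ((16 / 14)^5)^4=-40019658717934740424 / 398961331488060005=-100.31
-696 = -696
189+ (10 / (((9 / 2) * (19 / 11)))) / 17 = 549643 / 2907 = 189.08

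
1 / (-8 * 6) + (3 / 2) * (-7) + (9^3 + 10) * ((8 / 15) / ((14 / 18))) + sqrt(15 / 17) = sqrt(255) / 17 + 833653 / 1680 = 497.16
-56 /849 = -0.07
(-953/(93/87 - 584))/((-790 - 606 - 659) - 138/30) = -0.00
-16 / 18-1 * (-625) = 5617 / 9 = 624.11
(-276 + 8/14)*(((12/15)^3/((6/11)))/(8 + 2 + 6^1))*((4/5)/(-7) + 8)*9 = -35120448/30625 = -1146.79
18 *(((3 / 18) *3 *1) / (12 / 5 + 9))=15 / 19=0.79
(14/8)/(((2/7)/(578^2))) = 4092529/2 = 2046264.50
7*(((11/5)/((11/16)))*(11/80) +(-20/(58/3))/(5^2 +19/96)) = 4897627/1753775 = 2.79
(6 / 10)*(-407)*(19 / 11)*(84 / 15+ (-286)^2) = -862597872 / 25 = -34503914.88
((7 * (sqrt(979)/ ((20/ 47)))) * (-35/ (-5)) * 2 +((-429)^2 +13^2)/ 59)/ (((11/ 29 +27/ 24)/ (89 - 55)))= 1453048480/ 20591 +9083032 * sqrt(979)/ 1745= 233431.79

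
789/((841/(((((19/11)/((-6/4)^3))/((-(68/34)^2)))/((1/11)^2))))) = 109934/7569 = 14.52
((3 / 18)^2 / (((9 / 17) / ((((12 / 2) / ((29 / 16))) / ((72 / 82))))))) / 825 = 1394 / 5813775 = 0.00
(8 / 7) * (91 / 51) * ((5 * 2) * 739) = 768560 / 51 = 15069.80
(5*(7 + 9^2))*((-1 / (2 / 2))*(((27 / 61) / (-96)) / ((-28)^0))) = 495 / 244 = 2.03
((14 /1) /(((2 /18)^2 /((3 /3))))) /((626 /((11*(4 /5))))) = 24948 /1565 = 15.94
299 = 299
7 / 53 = 0.13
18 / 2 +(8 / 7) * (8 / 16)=67 / 7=9.57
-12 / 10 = -6 / 5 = -1.20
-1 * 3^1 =-3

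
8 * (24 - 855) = -6648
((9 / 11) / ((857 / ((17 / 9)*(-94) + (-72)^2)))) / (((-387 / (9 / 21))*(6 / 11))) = -22529 / 2321613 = -0.01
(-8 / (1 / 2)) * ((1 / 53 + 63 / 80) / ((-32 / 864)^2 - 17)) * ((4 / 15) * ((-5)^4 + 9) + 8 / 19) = 5016473046 / 38996075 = 128.64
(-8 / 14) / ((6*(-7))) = 2 / 147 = 0.01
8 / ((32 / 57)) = 14.25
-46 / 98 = -23 / 49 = -0.47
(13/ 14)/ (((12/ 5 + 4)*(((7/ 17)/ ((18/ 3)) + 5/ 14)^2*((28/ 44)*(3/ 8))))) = 3.35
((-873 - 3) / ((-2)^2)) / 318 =-73 / 106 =-0.69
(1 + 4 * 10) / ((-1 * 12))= -41 / 12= -3.42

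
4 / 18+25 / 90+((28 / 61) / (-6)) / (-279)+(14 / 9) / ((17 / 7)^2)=22546921 / 29510946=0.76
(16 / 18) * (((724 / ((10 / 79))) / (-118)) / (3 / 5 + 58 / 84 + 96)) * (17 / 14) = -0.54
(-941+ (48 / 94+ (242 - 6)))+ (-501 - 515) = -80863 / 47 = -1720.49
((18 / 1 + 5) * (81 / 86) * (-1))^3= -6466042647 / 636056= -10165.84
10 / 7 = 1.43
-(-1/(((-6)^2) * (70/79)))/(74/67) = 5293/186480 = 0.03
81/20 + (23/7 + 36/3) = 2707/140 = 19.34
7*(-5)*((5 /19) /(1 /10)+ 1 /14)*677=-2433815 /38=-64047.76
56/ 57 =0.98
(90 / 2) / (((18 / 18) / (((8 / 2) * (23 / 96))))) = 345 / 8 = 43.12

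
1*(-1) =-1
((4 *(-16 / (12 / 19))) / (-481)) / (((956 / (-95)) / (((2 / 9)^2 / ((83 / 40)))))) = -1155200 / 2318608071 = -0.00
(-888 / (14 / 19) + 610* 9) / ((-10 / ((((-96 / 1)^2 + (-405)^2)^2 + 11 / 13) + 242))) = -1170251231564274 / 91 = -12859903643563.45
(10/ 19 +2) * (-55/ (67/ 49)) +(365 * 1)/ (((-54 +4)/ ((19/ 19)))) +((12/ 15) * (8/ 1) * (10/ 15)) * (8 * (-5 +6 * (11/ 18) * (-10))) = -175422761/ 114570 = -1531.14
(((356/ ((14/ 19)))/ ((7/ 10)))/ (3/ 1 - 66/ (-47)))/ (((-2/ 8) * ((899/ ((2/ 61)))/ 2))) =-25432640/ 556231977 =-0.05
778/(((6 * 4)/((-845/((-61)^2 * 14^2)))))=-0.04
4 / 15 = 0.27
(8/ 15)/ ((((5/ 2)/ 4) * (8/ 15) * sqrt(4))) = 4/ 5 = 0.80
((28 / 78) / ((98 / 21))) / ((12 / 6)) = 1 / 26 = 0.04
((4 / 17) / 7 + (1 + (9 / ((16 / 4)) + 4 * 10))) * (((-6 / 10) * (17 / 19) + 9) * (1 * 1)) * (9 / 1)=37270827 / 11305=3296.84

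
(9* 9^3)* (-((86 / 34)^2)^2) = -22430753361 / 83521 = -268564.23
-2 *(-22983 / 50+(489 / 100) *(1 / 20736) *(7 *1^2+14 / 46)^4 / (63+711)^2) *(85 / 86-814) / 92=-22449875850536290417 / 2763365343665400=-8124.11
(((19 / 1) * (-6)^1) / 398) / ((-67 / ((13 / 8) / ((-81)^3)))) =-247 / 18895207608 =-0.00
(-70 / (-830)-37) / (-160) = 383 / 1660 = 0.23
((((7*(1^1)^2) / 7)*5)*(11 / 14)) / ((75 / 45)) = 33 / 14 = 2.36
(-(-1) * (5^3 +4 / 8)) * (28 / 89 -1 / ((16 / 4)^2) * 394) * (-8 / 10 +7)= -18915.92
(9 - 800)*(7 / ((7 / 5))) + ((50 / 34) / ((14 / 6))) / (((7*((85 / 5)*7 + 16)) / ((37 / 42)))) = -1245326485 / 314874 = -3955.00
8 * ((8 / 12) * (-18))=-96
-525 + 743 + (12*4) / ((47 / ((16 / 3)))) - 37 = 8763 / 47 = 186.45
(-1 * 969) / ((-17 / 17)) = 969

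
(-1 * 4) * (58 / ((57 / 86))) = -19952 / 57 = -350.04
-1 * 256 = -256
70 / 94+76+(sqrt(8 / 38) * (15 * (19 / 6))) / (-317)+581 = 30914 / 47-5 * sqrt(19) / 317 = 657.68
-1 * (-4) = 4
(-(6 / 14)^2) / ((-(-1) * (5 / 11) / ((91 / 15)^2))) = -1859 / 125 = -14.87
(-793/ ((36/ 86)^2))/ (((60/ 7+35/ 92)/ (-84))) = 6609886556/ 155655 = 42464.98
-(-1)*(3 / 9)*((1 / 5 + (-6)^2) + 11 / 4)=779 / 60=12.98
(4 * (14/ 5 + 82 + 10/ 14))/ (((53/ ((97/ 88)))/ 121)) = 3193531/ 3710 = 860.79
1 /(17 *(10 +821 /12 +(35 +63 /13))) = 156 /313633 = 0.00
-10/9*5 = -50/9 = -5.56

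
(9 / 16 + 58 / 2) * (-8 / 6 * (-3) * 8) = 946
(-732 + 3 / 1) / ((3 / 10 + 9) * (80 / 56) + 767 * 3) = -63 / 200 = -0.32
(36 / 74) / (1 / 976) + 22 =496.81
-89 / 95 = -0.94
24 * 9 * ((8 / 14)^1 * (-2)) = -1728 / 7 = -246.86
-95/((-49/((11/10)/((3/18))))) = 627/49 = 12.80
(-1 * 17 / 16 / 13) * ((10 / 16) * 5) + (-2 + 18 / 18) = -2089 / 1664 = -1.26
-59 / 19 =-3.11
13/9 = 1.44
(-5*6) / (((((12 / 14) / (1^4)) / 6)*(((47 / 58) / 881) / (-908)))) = 9743366640 / 47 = 207305673.19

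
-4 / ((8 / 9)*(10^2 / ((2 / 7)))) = -9 / 700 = -0.01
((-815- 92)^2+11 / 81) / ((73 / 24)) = 533076640 / 1971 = 270459.99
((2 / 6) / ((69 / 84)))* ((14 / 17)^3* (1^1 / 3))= 76832 / 1016991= 0.08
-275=-275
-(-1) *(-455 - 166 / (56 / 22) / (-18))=-113747 / 252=-451.38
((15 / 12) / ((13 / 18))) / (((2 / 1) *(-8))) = -45 / 416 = -0.11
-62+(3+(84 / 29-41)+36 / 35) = -97516 / 1015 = -96.07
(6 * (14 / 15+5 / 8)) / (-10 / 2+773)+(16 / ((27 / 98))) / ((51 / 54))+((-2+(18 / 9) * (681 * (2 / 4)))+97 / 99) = 741.48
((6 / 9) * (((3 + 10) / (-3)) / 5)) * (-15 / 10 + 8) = -169 / 45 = -3.76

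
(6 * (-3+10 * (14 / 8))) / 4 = 21.75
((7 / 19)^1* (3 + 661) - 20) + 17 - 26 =4097 / 19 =215.63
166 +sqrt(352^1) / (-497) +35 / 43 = 7173 / 43 - 4 * sqrt(22) / 497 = 166.78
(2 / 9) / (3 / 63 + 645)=7 / 20319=0.00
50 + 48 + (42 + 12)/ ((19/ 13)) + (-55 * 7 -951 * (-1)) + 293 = 18885/ 19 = 993.95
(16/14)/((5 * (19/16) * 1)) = 128/665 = 0.19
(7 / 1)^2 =49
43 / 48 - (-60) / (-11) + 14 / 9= -4757 / 1584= -3.00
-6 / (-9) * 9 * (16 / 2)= 48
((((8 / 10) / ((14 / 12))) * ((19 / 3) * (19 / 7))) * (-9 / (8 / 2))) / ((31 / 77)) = -65.88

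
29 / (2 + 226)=29 / 228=0.13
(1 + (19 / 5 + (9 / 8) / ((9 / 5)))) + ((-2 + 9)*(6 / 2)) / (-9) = 371 / 120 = 3.09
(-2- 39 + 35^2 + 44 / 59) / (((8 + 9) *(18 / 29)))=112.28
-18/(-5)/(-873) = -2/485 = -0.00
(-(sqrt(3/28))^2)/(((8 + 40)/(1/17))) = -1/7616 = -0.00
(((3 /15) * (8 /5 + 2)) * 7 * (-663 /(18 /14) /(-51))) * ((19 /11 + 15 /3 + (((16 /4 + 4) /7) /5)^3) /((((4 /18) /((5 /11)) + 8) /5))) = 202.28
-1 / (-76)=1 / 76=0.01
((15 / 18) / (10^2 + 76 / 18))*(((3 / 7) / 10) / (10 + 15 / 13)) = 117 / 3808280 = 0.00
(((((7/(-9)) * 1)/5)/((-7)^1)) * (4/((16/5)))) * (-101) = -101/36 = -2.81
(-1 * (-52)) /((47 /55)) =2860 /47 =60.85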